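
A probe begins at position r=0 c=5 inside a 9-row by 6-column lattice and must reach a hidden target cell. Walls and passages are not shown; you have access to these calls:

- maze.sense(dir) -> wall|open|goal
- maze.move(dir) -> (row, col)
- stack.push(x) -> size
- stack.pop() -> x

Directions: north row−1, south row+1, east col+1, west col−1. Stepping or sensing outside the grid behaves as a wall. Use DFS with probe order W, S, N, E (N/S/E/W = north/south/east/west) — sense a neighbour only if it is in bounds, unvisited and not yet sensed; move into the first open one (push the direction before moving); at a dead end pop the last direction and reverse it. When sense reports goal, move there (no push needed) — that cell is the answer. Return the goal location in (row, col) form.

Calling maze.sense using dir→west, — result: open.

I use stack.push using x→west, : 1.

Next I call maze.move using dir→west, yielding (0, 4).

I call maze.sense using dir→west, and observe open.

I call stack.push using x→west, and get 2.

I use maze.move using dir→west, and observe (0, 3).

I invoke maze.sense using dir→west, yielding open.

I run stack.push using x→west, and get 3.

I call maze.move using dir→west, : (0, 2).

I use maze.sense using dir→west, which returns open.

Using stack.push using x→west, and get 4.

I call maze.move using dir→west, and observe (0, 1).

I run maze.sense using dir→west, → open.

I call stack.push using x→west, — result: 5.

I call maze.move using dir→west, : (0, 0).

I call maze.sense using dir→south, and get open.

I run stack.push using x→south, which returns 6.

I invoke maze.move using dir→south, yielding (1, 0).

I use maze.sense using dir→south, yielding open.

I try stack.push using x→south, → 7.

Invoking maze.move using dir→south, — result: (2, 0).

I call maze.sense using dir→south, → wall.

I try maze.sense using dir→east, — result: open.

I invoke stack.push using x→east, which returns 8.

Calling maze.move using dir→east, yielding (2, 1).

Calling maze.sense using dir→south, : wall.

I call maze.sense using dir→north, → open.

I run stack.push using x→north, yielding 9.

I try maze.move using dir→north, which returns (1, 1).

I invoke maze.sense using dir→east, giving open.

I call stack.push using x→east, : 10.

Next I call maze.move using dir→east, and see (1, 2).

I call maze.sense using dir→south, and observe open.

I try stack.push using x→south, and observe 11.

Then maze.move using dir→south, — result: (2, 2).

Using maze.sense using dir→south, and see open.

Using stack.push using x→south, — result: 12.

Then maze.move using dir→south, giving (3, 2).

Then maze.sense using dir→south, yielding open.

I call stack.push using x→south, giving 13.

I try maze.move using dir→south, giving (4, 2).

Then maze.sense using dir→west, : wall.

Using maze.sense using dir→south, giving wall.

Then maze.sense using dir→east, yielding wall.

Invoking stack.pop(), yielding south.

Next I call maze.move using dir→north, and observe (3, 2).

I call maze.sense using dir→east, and observe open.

Calling stack.push using x→east, yielding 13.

Calling maze.move using dir→east, which returns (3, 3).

I invoke maze.sense using dir→north, giving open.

I use stack.push using x→north, which returns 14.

Using maze.move using dir→north, and observe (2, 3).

Now I run maze.sense using dir→north, yielding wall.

I call maze.sense using dir→east, — result: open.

Calling stack.push using x→east, and see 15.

Then maze.move using dir→east, : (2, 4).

Calling maze.sense using dir→south, and see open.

Using stack.push using x→south, → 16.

Invoking maze.move using dir→south, → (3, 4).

Next I call maze.sense using dir→south, and get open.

I use stack.push using x→south, and see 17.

I use maze.move using dir→south, giving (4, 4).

I try maze.sense using dir→south, and see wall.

Then maze.sense using dir→east, and get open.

I invoke stack.push using x→east, giving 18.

Then maze.move using dir→east, → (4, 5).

I run maze.sense using dir→south, — result: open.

Now I run stack.push using x→south, giving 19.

I call maze.move using dir→south, which returns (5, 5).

I use maze.sense using dir→south, giving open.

Next I call stack.push using x→south, → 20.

I run maze.move using dir→south, and see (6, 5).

Next I call maze.sense using dir→west, which returns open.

Next I call stack.push using x→west, which returns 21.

Next I call maze.move using dir→west, and see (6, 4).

Next I call maze.sense using dir→west, → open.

Next I call stack.push using x→west, giving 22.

Then maze.move using dir→west, giving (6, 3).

I use maze.sense using dir→west, : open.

I call stack.push using x→west, which returns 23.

Calling maze.move using dir→west, and get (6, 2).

Invoking maze.sense using dir→west, → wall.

Calling maze.sense using dir→south, → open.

Calling stack.push using x→south, — result: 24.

I call maze.move using dir→south, which returns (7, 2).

Now I run maze.sense using dir→west, which returns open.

I try stack.push using x→west, → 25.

Now I run maze.move using dir→west, → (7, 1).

I run maze.sense using dir→west, and get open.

I invoke stack.push using x→west, giving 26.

I call maze.move using dir→west, giving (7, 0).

I use maze.sense using dir→south, and observe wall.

Next I call maze.sense using dir→north, and see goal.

I call maze.move using dir→north, and see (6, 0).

Answer: (6, 0)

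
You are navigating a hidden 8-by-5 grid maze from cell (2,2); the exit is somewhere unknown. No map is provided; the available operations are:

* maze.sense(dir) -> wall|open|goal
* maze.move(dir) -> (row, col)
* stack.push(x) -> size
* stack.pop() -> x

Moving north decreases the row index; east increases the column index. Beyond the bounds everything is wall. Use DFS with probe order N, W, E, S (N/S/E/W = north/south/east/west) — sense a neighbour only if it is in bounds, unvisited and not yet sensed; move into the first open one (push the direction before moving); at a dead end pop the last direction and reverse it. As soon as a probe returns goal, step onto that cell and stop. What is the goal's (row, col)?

·→ sense(dir→north)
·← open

·→ push(x→north)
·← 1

·→ move(dir→north)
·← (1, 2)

·→ sense(dir→north)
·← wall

·→ sense(dir→west)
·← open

·→ push(x→west)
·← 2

·→ move(dir→west)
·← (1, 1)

·→ sense(dir→north)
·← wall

·→ sense(dir→west)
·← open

·→ push(x→west)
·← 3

·→ move(dir→west)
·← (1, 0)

·→ sense(dir→north)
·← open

·→ push(x→north)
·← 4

·→ move(dir→north)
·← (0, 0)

·→ pop()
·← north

·→ move(dir→south)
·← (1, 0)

·→ sense(dir→south)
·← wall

·→ pop()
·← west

·→ move(dir→east)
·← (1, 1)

·→ sense(dir→south)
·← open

·→ push(x→south)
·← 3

·→ move(dir→south)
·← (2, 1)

·→ sense(dir→south)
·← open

·→ push(x→south)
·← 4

·→ move(dir→south)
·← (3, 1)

·→ sense(dir→west)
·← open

·→ push(x→west)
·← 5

·→ move(dir→west)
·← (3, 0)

·→ sense(dir→south)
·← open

·→ push(x→south)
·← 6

·→ move(dir→south)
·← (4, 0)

·→ sense(dir→east)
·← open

·→ push(x→east)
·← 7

·→ move(dir→east)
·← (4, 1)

·→ sense(dir→east)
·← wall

·→ sense(dir→south)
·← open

·→ push(x→south)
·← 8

·→ move(dir→south)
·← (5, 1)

·→ sense(dir→west)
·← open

·→ push(x→west)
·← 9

·→ move(dir→west)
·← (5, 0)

·→ sense(dir→south)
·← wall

·→ pop()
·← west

·→ move(dir→east)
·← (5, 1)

·→ sense(dir→east)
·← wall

·→ sense(dir→south)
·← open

·→ push(x→south)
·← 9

·→ move(dir→south)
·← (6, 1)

·→ sense(dir→east)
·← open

·→ push(x→east)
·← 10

·→ move(dir→east)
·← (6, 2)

·→ sense(dir→east)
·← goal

·→ move(dir→east)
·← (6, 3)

Answer: (6, 3)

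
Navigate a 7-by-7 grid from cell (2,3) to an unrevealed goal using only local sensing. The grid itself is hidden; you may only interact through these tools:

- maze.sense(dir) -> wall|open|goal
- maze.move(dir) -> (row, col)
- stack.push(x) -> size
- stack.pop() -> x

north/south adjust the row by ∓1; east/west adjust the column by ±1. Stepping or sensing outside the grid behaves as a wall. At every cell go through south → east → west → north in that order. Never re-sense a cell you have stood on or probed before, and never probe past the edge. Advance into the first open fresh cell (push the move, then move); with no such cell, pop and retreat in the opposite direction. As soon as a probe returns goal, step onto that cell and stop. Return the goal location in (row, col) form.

Step: maze.sense[dir: south]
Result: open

Step: stack.push[x: south]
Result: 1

Step: maze.move[dir: south]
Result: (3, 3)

Step: maze.sense[dir: south]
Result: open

Step: stack.push[x: south]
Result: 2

Step: maze.move[dir: south]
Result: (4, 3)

Step: maze.sense[dir: south]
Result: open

Step: stack.push[x: south]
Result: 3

Step: maze.move[dir: south]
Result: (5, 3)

Step: maze.sense[dir: south]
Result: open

Step: stack.push[x: south]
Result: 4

Step: maze.move[dir: south]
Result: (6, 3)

Step: maze.sense[dir: east]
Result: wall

Step: maze.sense[dir: west]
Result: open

Step: stack.push[x: west]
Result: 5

Step: maze.move[dir: west]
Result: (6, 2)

Step: maze.sense[dir: west]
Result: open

Step: stack.push[x: west]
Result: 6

Step: maze.move[dir: west]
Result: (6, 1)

Step: maze.sense[dir: west]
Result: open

Step: stack.push[x: west]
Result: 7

Step: maze.move[dir: west]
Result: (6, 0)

Step: maze.sense[dir: north]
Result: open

Step: stack.push[x: north]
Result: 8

Step: maze.move[dir: north]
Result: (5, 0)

Step: maze.sense[dir: east]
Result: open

Step: stack.push[x: east]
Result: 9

Step: maze.move[dir: east]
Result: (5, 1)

Step: maze.sense[dir: east]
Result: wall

Step: maze.sense[dir: north]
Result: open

Step: stack.push[x: north]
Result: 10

Step: maze.move[dir: north]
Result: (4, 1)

Step: maze.sense[dir: east]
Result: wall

Step: maze.sense[dir: west]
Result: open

Step: stack.push[x: west]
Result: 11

Step: maze.move[dir: west]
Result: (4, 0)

Step: maze.sense[dir: north]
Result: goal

Step: maze.move[dir: north]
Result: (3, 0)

Answer: (3, 0)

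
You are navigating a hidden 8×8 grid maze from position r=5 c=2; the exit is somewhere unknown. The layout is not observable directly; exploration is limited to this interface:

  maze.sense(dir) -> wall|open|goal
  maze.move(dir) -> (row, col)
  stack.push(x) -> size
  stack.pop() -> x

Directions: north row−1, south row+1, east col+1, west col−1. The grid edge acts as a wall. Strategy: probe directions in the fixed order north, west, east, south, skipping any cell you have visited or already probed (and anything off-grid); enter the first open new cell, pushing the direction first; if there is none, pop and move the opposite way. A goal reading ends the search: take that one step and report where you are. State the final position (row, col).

$ maze.sense dir=north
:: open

$ stack.push x=north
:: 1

$ maze.move dir=north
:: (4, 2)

$ maze.sense dir=north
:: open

$ stack.push x=north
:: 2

$ maze.move dir=north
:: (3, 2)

$ maze.sense dir=north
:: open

$ stack.push x=north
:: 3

$ maze.move dir=north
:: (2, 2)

$ maze.sense dir=north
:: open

$ stack.push x=north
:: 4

$ maze.move dir=north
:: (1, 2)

$ maze.sense dir=north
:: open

$ stack.push x=north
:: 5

$ maze.move dir=north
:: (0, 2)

$ maze.sense dir=west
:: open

$ stack.push x=west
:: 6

$ maze.move dir=west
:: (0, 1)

$ maze.sense dir=west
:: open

$ stack.push x=west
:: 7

$ maze.move dir=west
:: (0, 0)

$ maze.sense dir=south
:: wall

$ stack.pop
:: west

$ maze.move dir=east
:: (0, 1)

$ maze.sense dir=south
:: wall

$ stack.pop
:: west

$ maze.move dir=east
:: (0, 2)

$ maze.sense dir=east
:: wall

$ stack.pop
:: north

$ maze.move dir=south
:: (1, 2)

$ maze.sense dir=east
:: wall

$ stack.pop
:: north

$ maze.move dir=south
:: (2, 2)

$ maze.sense dir=west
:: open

$ stack.push x=west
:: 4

$ maze.move dir=west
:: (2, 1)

$ maze.sense dir=west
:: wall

$ maze.sense dir=south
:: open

$ stack.push x=south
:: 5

$ maze.move dir=south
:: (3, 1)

$ maze.sense dir=west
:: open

$ stack.push x=west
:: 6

$ maze.move dir=west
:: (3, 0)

$ maze.sense dir=south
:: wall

$ stack.pop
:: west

$ maze.move dir=east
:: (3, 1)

$ maze.sense dir=south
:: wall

$ stack.pop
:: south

$ maze.move dir=north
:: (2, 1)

$ stack.pop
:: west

$ maze.move dir=east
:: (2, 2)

$ maze.sense dir=east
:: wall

$ stack.pop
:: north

$ maze.move dir=south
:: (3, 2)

$ maze.sense dir=east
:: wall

$ stack.pop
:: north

$ maze.move dir=south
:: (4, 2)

$ maze.sense dir=east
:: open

$ stack.push x=east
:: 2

$ maze.move dir=east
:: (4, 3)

$ maze.sense dir=east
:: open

$ stack.push x=east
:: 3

$ maze.move dir=east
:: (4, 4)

$ maze.sense dir=north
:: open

$ stack.push x=north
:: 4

$ maze.move dir=north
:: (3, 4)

$ maze.sense dir=north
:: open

$ stack.push x=north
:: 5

$ maze.move dir=north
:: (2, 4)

$ maze.sense dir=north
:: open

$ stack.push x=north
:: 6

$ maze.move dir=north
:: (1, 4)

$ maze.sense dir=north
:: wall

$ maze.sense dir=east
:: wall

$ stack.pop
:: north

$ maze.move dir=south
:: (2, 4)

$ maze.sense dir=east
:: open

$ stack.push x=east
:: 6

$ maze.move dir=east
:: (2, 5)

$ maze.sense dir=east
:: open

$ stack.push x=east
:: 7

$ maze.move dir=east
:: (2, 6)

$ maze.sense dir=north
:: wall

$ maze.sense dir=east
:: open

$ stack.push x=east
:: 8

$ maze.move dir=east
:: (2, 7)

$ maze.sense dir=north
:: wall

$ maze.sense dir=south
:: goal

$ maze.move dir=south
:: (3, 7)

Answer: (3, 7)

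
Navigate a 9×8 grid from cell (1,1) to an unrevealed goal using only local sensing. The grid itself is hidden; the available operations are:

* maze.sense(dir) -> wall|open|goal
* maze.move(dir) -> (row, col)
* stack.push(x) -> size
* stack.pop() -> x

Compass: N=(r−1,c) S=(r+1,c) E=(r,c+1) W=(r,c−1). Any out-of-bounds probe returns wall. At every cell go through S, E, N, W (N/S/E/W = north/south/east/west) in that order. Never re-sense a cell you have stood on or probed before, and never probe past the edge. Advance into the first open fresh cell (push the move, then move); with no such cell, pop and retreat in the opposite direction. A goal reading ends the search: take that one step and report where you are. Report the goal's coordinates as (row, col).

Do: maze.sense[dir→south]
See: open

Do: stack.push[x→south]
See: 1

Do: maze.move[dir→south]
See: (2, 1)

Do: maze.sense[dir→south]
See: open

Do: stack.push[x→south]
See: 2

Do: maze.move[dir→south]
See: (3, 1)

Do: maze.sense[dir→south]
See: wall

Do: maze.sense[dir→east]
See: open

Do: stack.push[x→east]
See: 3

Do: maze.move[dir→east]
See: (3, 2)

Do: maze.sense[dir→south]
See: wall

Do: maze.sense[dir→east]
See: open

Do: stack.push[x→east]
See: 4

Do: maze.move[dir→east]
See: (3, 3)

Do: maze.sense[dir→south]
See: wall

Do: maze.sense[dir→east]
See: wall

Do: maze.sense[dir→north]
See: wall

Do: stack.pop[]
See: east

Do: maze.move[dir→west]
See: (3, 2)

Do: maze.sense[dir→north]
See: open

Do: stack.push[x→north]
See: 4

Do: maze.move[dir→north]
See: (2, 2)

Do: maze.sense[dir→north]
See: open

Do: stack.push[x→north]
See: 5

Do: maze.move[dir→north]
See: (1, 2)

Do: maze.sense[dir→east]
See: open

Do: stack.push[x→east]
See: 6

Do: maze.move[dir→east]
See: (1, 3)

Do: maze.sense[dir→east]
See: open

Do: stack.push[x→east]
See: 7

Do: maze.move[dir→east]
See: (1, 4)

Do: maze.sense[dir→south]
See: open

Do: stack.push[x→south]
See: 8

Do: maze.move[dir→south]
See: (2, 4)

Do: maze.sense[dir→east]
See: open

Do: stack.push[x→east]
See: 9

Do: maze.move[dir→east]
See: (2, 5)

Do: maze.sense[dir→south]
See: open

Do: stack.push[x→south]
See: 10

Do: maze.move[dir→south]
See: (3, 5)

Do: maze.sense[dir→south]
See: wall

Do: maze.sense[dir→east]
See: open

Do: stack.push[x→east]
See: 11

Do: maze.move[dir→east]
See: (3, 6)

Do: maze.sense[dir→south]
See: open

Do: stack.push[x→south]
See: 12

Do: maze.move[dir→south]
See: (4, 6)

Do: maze.sense[dir→south]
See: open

Do: stack.push[x→south]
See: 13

Do: maze.move[dir→south]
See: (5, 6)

Do: maze.sense[dir→south]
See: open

Do: stack.push[x→south]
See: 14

Do: maze.move[dir→south]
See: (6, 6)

Do: maze.sense[dir→south]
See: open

Do: stack.push[x→south]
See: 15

Do: maze.move[dir→south]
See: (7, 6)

Do: maze.sense[dir→south]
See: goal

Do: maze.move[dir→south]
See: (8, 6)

Answer: (8, 6)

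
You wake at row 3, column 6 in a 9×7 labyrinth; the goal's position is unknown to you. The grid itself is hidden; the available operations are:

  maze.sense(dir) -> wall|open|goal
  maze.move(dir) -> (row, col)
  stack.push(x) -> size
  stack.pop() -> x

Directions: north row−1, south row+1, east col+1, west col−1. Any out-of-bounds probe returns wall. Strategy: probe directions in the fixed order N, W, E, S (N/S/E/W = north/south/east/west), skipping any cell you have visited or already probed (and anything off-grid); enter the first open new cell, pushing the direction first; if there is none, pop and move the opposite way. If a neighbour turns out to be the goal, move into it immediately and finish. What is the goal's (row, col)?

-> maze.sense(dir: north)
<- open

-> stack.push(x: north)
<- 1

-> maze.move(dir: north)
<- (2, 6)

-> maze.sense(dir: north)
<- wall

-> maze.sense(dir: west)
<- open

-> stack.push(x: west)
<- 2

-> maze.move(dir: west)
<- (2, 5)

-> maze.sense(dir: north)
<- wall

-> maze.sense(dir: west)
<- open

-> stack.push(x: west)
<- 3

-> maze.move(dir: west)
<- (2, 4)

-> maze.sense(dir: north)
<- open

-> stack.push(x: north)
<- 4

-> maze.move(dir: north)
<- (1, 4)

-> maze.sense(dir: north)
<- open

-> stack.push(x: north)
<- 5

-> maze.move(dir: north)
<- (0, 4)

-> maze.sense(dir: west)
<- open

-> stack.push(x: west)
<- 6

-> maze.move(dir: west)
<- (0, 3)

-> maze.sense(dir: west)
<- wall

-> maze.sense(dir: south)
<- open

-> stack.push(x: south)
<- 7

-> maze.move(dir: south)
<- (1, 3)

-> maze.sense(dir: west)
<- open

-> stack.push(x: west)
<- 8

-> maze.move(dir: west)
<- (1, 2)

-> maze.sense(dir: west)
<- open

-> stack.push(x: west)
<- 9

-> maze.move(dir: west)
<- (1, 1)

-> maze.sense(dir: north)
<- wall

-> maze.sense(dir: west)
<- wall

-> maze.sense(dir: south)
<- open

-> stack.push(x: south)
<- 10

-> maze.move(dir: south)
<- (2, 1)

-> maze.sense(dir: west)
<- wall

-> maze.sense(dir: east)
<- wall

-> maze.sense(dir: south)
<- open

-> stack.push(x: south)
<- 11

-> maze.move(dir: south)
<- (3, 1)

-> maze.sense(dir: west)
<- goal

-> maze.move(dir: west)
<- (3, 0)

Answer: (3, 0)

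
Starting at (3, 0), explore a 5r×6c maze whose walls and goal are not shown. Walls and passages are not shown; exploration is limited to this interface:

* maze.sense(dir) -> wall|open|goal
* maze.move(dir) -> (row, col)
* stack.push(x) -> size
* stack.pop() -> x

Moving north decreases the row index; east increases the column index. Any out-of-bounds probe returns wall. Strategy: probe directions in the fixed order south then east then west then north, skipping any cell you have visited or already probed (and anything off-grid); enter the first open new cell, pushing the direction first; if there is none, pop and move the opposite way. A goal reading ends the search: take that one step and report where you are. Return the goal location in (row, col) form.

// maze.sense(south) ~> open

// stack.push(south) ~> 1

// maze.move(south) ~> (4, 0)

// maze.sense(east) ~> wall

// stack.pop() ~> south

// maze.move(north) ~> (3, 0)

// maze.sense(east) ~> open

// stack.push(east) ~> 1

// maze.move(east) ~> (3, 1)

// maze.sense(east) ~> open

// stack.push(east) ~> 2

// maze.move(east) ~> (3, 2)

// maze.sense(south) ~> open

// stack.push(south) ~> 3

// maze.move(south) ~> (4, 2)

// maze.sense(east) ~> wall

// stack.pop() ~> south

// maze.move(north) ~> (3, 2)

// maze.sense(east) ~> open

// stack.push(east) ~> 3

// maze.move(east) ~> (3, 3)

// maze.sense(east) ~> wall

// maze.sense(north) ~> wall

// stack.pop() ~> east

// maze.move(west) ~> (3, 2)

// maze.sense(north) ~> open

// stack.push(north) ~> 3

// maze.move(north) ~> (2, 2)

// maze.sense(west) ~> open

// stack.push(west) ~> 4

// maze.move(west) ~> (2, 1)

// maze.sense(west) ~> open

// stack.push(west) ~> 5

// maze.move(west) ~> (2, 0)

// maze.sense(north) ~> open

// stack.push(north) ~> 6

// maze.move(north) ~> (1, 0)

// maze.sense(east) ~> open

// stack.push(east) ~> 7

// maze.move(east) ~> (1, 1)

// maze.sense(east) ~> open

// stack.push(east) ~> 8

// maze.move(east) ~> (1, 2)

// maze.sense(east) ~> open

// stack.push(east) ~> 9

// maze.move(east) ~> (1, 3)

// maze.sense(east) ~> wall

// maze.sense(north) ~> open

// stack.push(north) ~> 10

// maze.move(north) ~> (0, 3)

// maze.sense(east) ~> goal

// maze.move(east) ~> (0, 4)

Answer: (0, 4)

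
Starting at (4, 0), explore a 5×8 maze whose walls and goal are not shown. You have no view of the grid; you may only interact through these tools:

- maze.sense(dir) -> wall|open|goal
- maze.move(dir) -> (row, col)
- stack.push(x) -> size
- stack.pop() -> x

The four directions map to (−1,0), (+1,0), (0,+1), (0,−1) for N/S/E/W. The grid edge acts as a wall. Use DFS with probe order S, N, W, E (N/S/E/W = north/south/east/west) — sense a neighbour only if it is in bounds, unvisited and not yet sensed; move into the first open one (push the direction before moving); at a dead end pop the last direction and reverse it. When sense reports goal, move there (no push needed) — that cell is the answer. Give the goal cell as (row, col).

[in] maze.sense dir→north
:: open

[in] stack.push x→north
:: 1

[in] maze.move dir→north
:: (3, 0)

[in] maze.sense dir→north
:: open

[in] stack.push x→north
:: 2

[in] maze.move dir→north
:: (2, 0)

[in] maze.sense dir→north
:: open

[in] stack.push x→north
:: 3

[in] maze.move dir→north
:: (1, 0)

[in] maze.sense dir→north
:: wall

[in] maze.sense dir→east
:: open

[in] stack.push x→east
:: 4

[in] maze.move dir→east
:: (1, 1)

[in] maze.sense dir→south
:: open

[in] stack.push x→south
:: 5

[in] maze.move dir→south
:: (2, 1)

[in] maze.sense dir→south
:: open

[in] stack.push x→south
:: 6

[in] maze.move dir→south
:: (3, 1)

[in] maze.sense dir→south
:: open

[in] stack.push x→south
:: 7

[in] maze.move dir→south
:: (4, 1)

[in] maze.sense dir→east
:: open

[in] stack.push x→east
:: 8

[in] maze.move dir→east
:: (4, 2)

[in] maze.sense dir→north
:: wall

[in] maze.sense dir→east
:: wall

[in] stack.pop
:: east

[in] maze.move dir→west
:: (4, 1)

[in] stack.pop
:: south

[in] maze.move dir→north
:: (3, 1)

[in] stack.pop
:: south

[in] maze.move dir→north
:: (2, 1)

[in] maze.sense dir→east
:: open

[in] stack.push x→east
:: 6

[in] maze.move dir→east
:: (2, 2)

[in] maze.sense dir→north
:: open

[in] stack.push x→north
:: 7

[in] maze.move dir→north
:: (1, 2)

[in] maze.sense dir→north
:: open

[in] stack.push x→north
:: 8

[in] maze.move dir→north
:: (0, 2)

[in] maze.sense dir→west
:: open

[in] stack.push x→west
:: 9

[in] maze.move dir→west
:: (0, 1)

[in] stack.pop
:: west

[in] maze.move dir→east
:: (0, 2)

[in] maze.sense dir→east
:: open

[in] stack.push x→east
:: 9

[in] maze.move dir→east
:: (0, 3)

[in] maze.sense dir→south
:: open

[in] stack.push x→south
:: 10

[in] maze.move dir→south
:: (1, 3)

[in] maze.sense dir→south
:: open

[in] stack.push x→south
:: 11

[in] maze.move dir→south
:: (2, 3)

[in] maze.sense dir→south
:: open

[in] stack.push x→south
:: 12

[in] maze.move dir→south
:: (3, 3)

[in] maze.sense dir→east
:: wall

[in] stack.pop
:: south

[in] maze.move dir→north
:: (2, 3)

[in] maze.sense dir→east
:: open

[in] stack.push x→east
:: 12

[in] maze.move dir→east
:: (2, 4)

[in] maze.sense dir→north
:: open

[in] stack.push x→north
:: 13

[in] maze.move dir→north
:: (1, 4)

[in] maze.sense dir→north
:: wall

[in] maze.sense dir→east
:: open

[in] stack.push x→east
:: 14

[in] maze.move dir→east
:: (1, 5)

[in] maze.sense dir→south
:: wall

[in] maze.sense dir→north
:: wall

[in] maze.sense dir→east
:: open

[in] stack.push x→east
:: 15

[in] maze.move dir→east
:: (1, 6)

[in] maze.sense dir→south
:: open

[in] stack.push x→south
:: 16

[in] maze.move dir→south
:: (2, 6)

[in] maze.sense dir→south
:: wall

[in] maze.sense dir→east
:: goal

[in] maze.move dir→east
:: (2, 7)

Answer: (2, 7)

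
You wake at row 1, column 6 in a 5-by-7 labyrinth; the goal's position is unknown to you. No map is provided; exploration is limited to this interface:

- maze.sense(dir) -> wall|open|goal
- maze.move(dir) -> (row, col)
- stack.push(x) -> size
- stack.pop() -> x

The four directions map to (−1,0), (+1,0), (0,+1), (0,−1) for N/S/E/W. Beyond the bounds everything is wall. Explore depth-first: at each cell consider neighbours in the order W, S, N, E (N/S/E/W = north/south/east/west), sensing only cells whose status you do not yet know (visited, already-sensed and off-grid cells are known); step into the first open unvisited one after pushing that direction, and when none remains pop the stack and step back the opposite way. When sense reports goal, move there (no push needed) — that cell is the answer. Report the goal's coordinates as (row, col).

Act: maze.sense[dir: west]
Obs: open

Act: stack.push[x: west]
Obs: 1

Act: maze.move[dir: west]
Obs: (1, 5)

Act: maze.sense[dir: west]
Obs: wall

Act: maze.sense[dir: south]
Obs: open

Act: stack.push[x: south]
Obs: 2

Act: maze.move[dir: south]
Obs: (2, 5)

Act: maze.sense[dir: west]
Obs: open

Act: stack.push[x: west]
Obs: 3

Act: maze.move[dir: west]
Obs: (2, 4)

Act: maze.sense[dir: west]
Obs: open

Act: stack.push[x: west]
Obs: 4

Act: maze.move[dir: west]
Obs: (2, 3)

Act: maze.sense[dir: west]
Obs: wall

Act: maze.sense[dir: south]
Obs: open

Act: stack.push[x: south]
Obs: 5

Act: maze.move[dir: south]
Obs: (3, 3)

Act: maze.sense[dir: west]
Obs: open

Act: stack.push[x: west]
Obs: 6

Act: maze.move[dir: west]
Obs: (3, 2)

Act: maze.sense[dir: west]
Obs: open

Act: stack.push[x: west]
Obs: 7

Act: maze.move[dir: west]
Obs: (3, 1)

Act: maze.sense[dir: west]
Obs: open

Act: stack.push[x: west]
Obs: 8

Act: maze.move[dir: west]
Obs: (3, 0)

Act: maze.sense[dir: south]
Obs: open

Act: stack.push[x: south]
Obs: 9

Act: maze.move[dir: south]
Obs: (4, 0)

Act: maze.sense[dir: east]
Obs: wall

Act: stack.pop[]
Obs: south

Act: maze.move[dir: north]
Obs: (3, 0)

Act: maze.sense[dir: north]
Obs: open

Act: stack.push[x: north]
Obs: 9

Act: maze.move[dir: north]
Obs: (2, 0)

Act: maze.sense[dir: north]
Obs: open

Act: stack.push[x: north]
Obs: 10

Act: maze.move[dir: north]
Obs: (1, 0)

Act: maze.sense[dir: north]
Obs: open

Act: stack.push[x: north]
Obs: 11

Act: maze.move[dir: north]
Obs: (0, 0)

Act: maze.sense[dir: east]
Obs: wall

Act: stack.pop[]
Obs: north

Act: maze.move[dir: south]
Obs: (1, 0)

Act: maze.sense[dir: east]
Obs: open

Act: stack.push[x: east]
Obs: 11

Act: maze.move[dir: east]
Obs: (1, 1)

Act: maze.sense[dir: south]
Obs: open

Act: stack.push[x: south]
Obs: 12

Act: maze.move[dir: south]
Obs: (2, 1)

Act: stack.pop[]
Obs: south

Act: maze.move[dir: north]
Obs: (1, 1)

Act: maze.sense[dir: east]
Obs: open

Act: stack.push[x: east]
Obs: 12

Act: maze.move[dir: east]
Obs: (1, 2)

Act: maze.sense[dir: north]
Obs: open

Act: stack.push[x: north]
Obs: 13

Act: maze.move[dir: north]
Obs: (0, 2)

Act: maze.sense[dir: east]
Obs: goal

Act: maze.move[dir: east]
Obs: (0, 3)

Answer: (0, 3)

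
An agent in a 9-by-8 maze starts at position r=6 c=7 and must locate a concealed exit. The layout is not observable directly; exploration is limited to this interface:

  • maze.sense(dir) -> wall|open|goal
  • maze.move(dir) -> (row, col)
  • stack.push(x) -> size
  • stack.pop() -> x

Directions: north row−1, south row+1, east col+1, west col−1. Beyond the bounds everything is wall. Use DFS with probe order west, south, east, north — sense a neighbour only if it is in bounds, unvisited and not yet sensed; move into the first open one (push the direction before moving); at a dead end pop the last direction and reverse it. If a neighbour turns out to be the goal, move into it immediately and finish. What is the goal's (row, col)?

→ sense(dir: west)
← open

→ push(x: west)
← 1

→ move(dir: west)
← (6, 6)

→ sense(dir: west)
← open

→ push(x: west)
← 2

→ move(dir: west)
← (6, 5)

→ sense(dir: west)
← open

→ push(x: west)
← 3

→ move(dir: west)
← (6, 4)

→ sense(dir: west)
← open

→ push(x: west)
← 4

→ move(dir: west)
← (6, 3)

→ sense(dir: west)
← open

→ push(x: west)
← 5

→ move(dir: west)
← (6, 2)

→ sense(dir: west)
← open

→ push(x: west)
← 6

→ move(dir: west)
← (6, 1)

→ sense(dir: west)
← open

→ push(x: west)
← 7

→ move(dir: west)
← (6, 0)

→ sense(dir: south)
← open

→ push(x: south)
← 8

→ move(dir: south)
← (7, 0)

→ sense(dir: south)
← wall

→ sense(dir: east)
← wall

→ pop()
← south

→ move(dir: north)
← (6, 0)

→ sense(dir: north)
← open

→ push(x: north)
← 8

→ move(dir: north)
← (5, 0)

→ sense(dir: east)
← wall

→ sense(dir: north)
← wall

→ pop()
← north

→ move(dir: south)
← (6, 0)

→ pop()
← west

→ move(dir: east)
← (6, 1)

→ pop()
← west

→ move(dir: east)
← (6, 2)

→ sense(dir: south)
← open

→ push(x: south)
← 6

→ move(dir: south)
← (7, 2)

→ sense(dir: south)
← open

→ push(x: south)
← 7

→ move(dir: south)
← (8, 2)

→ sense(dir: west)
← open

→ push(x: west)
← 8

→ move(dir: west)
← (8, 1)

→ pop()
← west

→ move(dir: east)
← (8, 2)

→ sense(dir: east)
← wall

→ pop()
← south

→ move(dir: north)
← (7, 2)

→ sense(dir: east)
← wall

→ pop()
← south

→ move(dir: north)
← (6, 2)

→ sense(dir: north)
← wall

→ pop()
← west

→ move(dir: east)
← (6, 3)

→ sense(dir: north)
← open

→ push(x: north)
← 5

→ move(dir: north)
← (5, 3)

→ sense(dir: east)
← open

→ push(x: east)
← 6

→ move(dir: east)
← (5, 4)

→ sense(dir: east)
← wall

→ sense(dir: north)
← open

→ push(x: north)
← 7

→ move(dir: north)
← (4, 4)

→ sense(dir: west)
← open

→ push(x: west)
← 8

→ move(dir: west)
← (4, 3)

→ sense(dir: west)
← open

→ push(x: west)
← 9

→ move(dir: west)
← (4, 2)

→ sense(dir: west)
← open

→ push(x: west)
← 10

→ move(dir: west)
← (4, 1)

→ sense(dir: north)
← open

→ push(x: north)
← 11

→ move(dir: north)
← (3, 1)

→ sense(dir: west)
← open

→ push(x: west)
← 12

→ move(dir: west)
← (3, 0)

→ sense(dir: north)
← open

→ push(x: north)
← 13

→ move(dir: north)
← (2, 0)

→ sense(dir: east)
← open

→ push(x: east)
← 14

→ move(dir: east)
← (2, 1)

→ sense(dir: east)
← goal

→ move(dir: east)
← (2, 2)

Answer: (2, 2)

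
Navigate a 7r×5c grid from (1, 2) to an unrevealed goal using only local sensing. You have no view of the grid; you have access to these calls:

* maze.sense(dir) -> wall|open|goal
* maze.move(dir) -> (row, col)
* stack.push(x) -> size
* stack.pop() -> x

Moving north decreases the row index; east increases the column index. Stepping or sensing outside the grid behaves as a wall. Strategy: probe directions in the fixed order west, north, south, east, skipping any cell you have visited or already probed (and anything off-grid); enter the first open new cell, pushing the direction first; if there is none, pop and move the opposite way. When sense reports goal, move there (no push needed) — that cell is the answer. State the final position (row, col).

% maze.sense dir='west'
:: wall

% maze.sense dir='north'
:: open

% stack.push x='north'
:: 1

% maze.move dir='north'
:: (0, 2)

% maze.sense dir='west'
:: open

% stack.push x='west'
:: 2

% maze.move dir='west'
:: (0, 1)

% maze.sense dir='west'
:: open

% stack.push x='west'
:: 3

% maze.move dir='west'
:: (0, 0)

% maze.sense dir='south'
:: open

% stack.push x='south'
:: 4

% maze.move dir='south'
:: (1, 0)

% maze.sense dir='south'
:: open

% stack.push x='south'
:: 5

% maze.move dir='south'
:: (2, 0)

% maze.sense dir='south'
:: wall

% maze.sense dir='east'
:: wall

% stack.pop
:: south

% maze.move dir='north'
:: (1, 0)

% stack.pop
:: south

% maze.move dir='north'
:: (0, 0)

% stack.pop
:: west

% maze.move dir='east'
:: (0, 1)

% stack.pop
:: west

% maze.move dir='east'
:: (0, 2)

% maze.sense dir='east'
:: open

% stack.push x='east'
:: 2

% maze.move dir='east'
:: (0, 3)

% maze.sense dir='south'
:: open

% stack.push x='south'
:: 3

% maze.move dir='south'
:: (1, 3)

% maze.sense dir='south'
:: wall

% maze.sense dir='east'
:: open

% stack.push x='east'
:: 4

% maze.move dir='east'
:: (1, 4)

% maze.sense dir='north'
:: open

% stack.push x='north'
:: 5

% maze.move dir='north'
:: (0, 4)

% stack.pop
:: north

% maze.move dir='south'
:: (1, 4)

% maze.sense dir='south'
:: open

% stack.push x='south'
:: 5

% maze.move dir='south'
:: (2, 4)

% maze.sense dir='south'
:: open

% stack.push x='south'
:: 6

% maze.move dir='south'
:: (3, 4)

% maze.sense dir='west'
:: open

% stack.push x='west'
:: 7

% maze.move dir='west'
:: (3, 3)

% maze.sense dir='west'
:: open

% stack.push x='west'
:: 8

% maze.move dir='west'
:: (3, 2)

% maze.sense dir='west'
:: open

% stack.push x='west'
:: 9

% maze.move dir='west'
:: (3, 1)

% maze.sense dir='south'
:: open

% stack.push x='south'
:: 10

% maze.move dir='south'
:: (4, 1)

% maze.sense dir='west'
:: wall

% maze.sense dir='south'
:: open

% stack.push x='south'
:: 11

% maze.move dir='south'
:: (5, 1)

% maze.sense dir='west'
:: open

% stack.push x='west'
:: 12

% maze.move dir='west'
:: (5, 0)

% maze.sense dir='south'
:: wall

% stack.pop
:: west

% maze.move dir='east'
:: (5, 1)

% maze.sense dir='south'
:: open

% stack.push x='south'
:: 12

% maze.move dir='south'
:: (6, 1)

% maze.sense dir='east'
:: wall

% stack.pop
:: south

% maze.move dir='north'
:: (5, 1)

% maze.sense dir='east'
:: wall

% stack.pop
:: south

% maze.move dir='north'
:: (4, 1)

% maze.sense dir='east'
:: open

% stack.push x='east'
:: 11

% maze.move dir='east'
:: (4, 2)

% maze.sense dir='east'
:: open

% stack.push x='east'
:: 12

% maze.move dir='east'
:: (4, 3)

% maze.sense dir='south'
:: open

% stack.push x='south'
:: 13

% maze.move dir='south'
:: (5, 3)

% maze.sense dir='south'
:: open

% stack.push x='south'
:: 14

% maze.move dir='south'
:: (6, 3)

% maze.sense dir='east'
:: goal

% maze.move dir='east'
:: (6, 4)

Answer: (6, 4)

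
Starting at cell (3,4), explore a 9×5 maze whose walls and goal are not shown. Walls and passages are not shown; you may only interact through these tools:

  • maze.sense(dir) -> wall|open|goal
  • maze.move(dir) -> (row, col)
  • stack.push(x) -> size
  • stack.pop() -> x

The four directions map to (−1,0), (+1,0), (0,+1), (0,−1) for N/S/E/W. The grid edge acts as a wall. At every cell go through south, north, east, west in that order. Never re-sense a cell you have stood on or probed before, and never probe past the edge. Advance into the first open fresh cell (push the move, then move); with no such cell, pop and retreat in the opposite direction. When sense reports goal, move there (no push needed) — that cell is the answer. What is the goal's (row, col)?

-- maze.sense(south) : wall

-- maze.sense(north) : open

-- stack.push(north) : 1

-- maze.move(north) : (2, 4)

-- maze.sense(north) : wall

-- maze.sense(west) : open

-- stack.push(west) : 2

-- maze.move(west) : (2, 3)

-- maze.sense(south) : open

-- stack.push(south) : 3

-- maze.move(south) : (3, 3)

-- maze.sense(south) : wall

-- maze.sense(west) : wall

-- stack.pop() : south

-- maze.move(north) : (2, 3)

-- maze.sense(north) : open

-- stack.push(north) : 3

-- maze.move(north) : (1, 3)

-- maze.sense(north) : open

-- stack.push(north) : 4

-- maze.move(north) : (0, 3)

-- maze.sense(east) : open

-- stack.push(east) : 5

-- maze.move(east) : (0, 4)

-- stack.pop() : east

-- maze.move(west) : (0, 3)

-- maze.sense(west) : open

-- stack.push(west) : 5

-- maze.move(west) : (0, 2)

-- maze.sense(south) : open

-- stack.push(south) : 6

-- maze.move(south) : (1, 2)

-- maze.sense(south) : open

-- stack.push(south) : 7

-- maze.move(south) : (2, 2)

-- maze.sense(west) : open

-- stack.push(west) : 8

-- maze.move(west) : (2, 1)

-- maze.sense(south) : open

-- stack.push(south) : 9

-- maze.move(south) : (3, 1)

-- maze.sense(south) : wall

-- maze.sense(west) : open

-- stack.push(west) : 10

-- maze.move(west) : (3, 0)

-- maze.sense(south) : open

-- stack.push(south) : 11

-- maze.move(south) : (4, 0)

-- maze.sense(south) : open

-- stack.push(south) : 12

-- maze.move(south) : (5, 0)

-- maze.sense(south) : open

-- stack.push(south) : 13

-- maze.move(south) : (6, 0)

-- maze.sense(south) : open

-- stack.push(south) : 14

-- maze.move(south) : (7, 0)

-- maze.sense(south) : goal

-- maze.move(south) : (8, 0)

Answer: (8, 0)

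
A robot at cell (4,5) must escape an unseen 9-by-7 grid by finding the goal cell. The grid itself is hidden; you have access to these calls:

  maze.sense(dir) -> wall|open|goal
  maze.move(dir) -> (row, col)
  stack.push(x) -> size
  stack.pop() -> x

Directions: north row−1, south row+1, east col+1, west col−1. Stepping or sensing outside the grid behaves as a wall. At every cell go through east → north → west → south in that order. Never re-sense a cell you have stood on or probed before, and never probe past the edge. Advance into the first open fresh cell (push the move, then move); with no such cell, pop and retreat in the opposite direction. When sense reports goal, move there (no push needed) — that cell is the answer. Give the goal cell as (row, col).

>>> maze.sense dir: east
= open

>>> stack.push x: east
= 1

>>> maze.move dir: east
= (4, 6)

>>> maze.sense dir: north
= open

>>> stack.push x: north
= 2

>>> maze.move dir: north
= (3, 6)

>>> maze.sense dir: north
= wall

>>> maze.sense dir: west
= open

>>> stack.push x: west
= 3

>>> maze.move dir: west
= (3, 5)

>>> maze.sense dir: north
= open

>>> stack.push x: north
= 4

>>> maze.move dir: north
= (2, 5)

>>> maze.sense dir: north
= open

>>> stack.push x: north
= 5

>>> maze.move dir: north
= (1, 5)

>>> maze.sense dir: east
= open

>>> stack.push x: east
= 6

>>> maze.move dir: east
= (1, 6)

>>> maze.sense dir: north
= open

>>> stack.push x: north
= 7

>>> maze.move dir: north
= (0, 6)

>>> maze.sense dir: west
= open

>>> stack.push x: west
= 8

>>> maze.move dir: west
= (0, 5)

>>> maze.sense dir: west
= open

>>> stack.push x: west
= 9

>>> maze.move dir: west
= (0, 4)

>>> maze.sense dir: west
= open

>>> stack.push x: west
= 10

>>> maze.move dir: west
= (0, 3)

>>> maze.sense dir: west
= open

>>> stack.push x: west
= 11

>>> maze.move dir: west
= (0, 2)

>>> maze.sense dir: west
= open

>>> stack.push x: west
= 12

>>> maze.move dir: west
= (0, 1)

>>> maze.sense dir: west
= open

>>> stack.push x: west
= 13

>>> maze.move dir: west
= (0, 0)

>>> maze.sense dir: south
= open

>>> stack.push x: south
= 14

>>> maze.move dir: south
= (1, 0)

>>> maze.sense dir: east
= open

>>> stack.push x: east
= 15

>>> maze.move dir: east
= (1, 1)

>>> maze.sense dir: east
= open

>>> stack.push x: east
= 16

>>> maze.move dir: east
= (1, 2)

>>> maze.sense dir: east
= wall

>>> maze.sense dir: south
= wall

>>> stack.pop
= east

>>> maze.move dir: west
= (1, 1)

>>> maze.sense dir: south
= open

>>> stack.push x: south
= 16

>>> maze.move dir: south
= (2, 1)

>>> maze.sense dir: west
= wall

>>> maze.sense dir: south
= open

>>> stack.push x: south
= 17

>>> maze.move dir: south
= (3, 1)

>>> maze.sense dir: east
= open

>>> stack.push x: east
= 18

>>> maze.move dir: east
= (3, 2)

>>> maze.sense dir: east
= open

>>> stack.push x: east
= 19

>>> maze.move dir: east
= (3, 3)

>>> maze.sense dir: east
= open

>>> stack.push x: east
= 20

>>> maze.move dir: east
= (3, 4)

>>> maze.sense dir: north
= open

>>> stack.push x: north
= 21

>>> maze.move dir: north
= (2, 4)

>>> maze.sense dir: north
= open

>>> stack.push x: north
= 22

>>> maze.move dir: north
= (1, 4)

>>> stack.pop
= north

>>> maze.move dir: south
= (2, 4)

>>> maze.sense dir: west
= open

>>> stack.push x: west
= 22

>>> maze.move dir: west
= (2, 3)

>>> stack.pop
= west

>>> maze.move dir: east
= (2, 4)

>>> stack.pop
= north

>>> maze.move dir: south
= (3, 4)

>>> maze.sense dir: south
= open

>>> stack.push x: south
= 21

>>> maze.move dir: south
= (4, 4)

>>> maze.sense dir: west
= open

>>> stack.push x: west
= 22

>>> maze.move dir: west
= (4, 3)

>>> maze.sense dir: west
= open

>>> stack.push x: west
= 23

>>> maze.move dir: west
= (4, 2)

>>> maze.sense dir: west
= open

>>> stack.push x: west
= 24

>>> maze.move dir: west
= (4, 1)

>>> maze.sense dir: west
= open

>>> stack.push x: west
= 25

>>> maze.move dir: west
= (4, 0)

>>> maze.sense dir: north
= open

>>> stack.push x: north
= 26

>>> maze.move dir: north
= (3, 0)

>>> stack.pop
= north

>>> maze.move dir: south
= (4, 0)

>>> maze.sense dir: south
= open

>>> stack.push x: south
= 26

>>> maze.move dir: south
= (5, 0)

>>> maze.sense dir: east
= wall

>>> maze.sense dir: south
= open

>>> stack.push x: south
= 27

>>> maze.move dir: south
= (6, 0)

>>> maze.sense dir: east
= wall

>>> maze.sense dir: south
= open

>>> stack.push x: south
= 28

>>> maze.move dir: south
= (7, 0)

>>> maze.sense dir: east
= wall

>>> maze.sense dir: south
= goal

>>> maze.move dir: south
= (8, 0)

Answer: (8, 0)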